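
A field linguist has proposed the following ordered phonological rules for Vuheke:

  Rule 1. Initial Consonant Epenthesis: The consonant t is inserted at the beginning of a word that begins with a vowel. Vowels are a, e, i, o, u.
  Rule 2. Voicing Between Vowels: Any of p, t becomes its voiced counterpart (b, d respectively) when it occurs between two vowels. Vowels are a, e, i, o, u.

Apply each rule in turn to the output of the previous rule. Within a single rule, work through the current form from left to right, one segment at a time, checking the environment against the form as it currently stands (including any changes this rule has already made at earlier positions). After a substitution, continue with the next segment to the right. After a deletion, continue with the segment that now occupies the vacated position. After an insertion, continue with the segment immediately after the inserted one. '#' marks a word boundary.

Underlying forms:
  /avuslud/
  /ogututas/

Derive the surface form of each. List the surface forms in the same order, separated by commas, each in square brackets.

[tavuslud], [togududas]

/avuslud/:
  Rule 1 Initial Consonant Epenthesis: [avuslud] → [tavuslud]
  Rule 2 Voicing Between Vowels: no change — [tavuslud]
/ogututas/:
  Rule 1 Initial Consonant Epenthesis: [ogututas] → [togututas]
  Rule 2 Voicing Between Vowels: [togututas] → [togududas]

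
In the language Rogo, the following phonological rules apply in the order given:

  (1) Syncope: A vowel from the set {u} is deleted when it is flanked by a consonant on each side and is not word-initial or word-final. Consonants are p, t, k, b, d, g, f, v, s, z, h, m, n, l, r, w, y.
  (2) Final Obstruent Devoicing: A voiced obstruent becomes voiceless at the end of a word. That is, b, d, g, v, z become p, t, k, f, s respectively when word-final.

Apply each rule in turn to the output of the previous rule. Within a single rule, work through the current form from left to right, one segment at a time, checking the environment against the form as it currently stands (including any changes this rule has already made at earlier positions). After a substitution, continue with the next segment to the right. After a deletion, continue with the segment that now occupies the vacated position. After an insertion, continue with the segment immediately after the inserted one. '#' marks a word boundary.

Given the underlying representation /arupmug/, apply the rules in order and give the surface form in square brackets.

[arpmk]

(1) Syncope: [arupmug] → [arpmg]
(2) Final Obstruent Devoicing: [arpmg] → [arpmk]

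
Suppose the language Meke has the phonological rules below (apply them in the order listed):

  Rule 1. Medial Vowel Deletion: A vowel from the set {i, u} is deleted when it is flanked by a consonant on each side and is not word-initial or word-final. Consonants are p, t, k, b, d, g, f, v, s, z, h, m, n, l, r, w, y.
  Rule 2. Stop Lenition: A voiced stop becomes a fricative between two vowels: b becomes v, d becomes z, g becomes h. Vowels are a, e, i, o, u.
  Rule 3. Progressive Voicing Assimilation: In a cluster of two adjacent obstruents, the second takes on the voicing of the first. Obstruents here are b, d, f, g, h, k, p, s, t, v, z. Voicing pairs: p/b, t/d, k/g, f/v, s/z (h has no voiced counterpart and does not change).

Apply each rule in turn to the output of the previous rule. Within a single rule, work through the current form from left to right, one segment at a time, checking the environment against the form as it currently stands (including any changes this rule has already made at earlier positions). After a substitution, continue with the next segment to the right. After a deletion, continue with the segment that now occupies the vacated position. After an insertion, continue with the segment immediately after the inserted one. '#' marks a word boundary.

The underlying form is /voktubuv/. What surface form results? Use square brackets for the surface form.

[voktpf]

Rule 1 Medial Vowel Deletion: [voktubuv] → [voktbv]
Rule 2 Stop Lenition: no change — [voktbv]
Rule 3 Progressive Voicing Assimilation: [voktbv] → [voktpf]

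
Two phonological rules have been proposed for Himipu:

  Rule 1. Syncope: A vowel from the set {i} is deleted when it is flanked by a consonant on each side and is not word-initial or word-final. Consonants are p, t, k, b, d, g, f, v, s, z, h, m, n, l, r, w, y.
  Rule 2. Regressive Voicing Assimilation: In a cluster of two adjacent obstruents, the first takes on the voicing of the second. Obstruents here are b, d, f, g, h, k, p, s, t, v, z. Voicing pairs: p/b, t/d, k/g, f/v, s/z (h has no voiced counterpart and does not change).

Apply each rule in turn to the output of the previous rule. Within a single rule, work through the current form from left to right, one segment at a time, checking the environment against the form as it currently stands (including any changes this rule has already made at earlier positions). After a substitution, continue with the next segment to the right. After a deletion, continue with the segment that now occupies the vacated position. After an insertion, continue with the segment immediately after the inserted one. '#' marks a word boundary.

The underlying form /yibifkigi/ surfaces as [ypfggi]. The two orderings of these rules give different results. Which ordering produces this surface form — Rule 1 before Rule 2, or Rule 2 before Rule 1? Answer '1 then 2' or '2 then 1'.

Order 1 then 2:
  1 Syncope: [yibifkigi] → [ybfkgi]
  2 Regressive Voicing Assimilation: [ybfkgi] → [ypfggi]
  result: [ypfggi]
Order 2 then 1:
  2 Regressive Voicing Assimilation: no change — [yibifkigi]
  1 Syncope: [yibifkigi] → [ybfkgi]
  result: [ybfkgi]

1 then 2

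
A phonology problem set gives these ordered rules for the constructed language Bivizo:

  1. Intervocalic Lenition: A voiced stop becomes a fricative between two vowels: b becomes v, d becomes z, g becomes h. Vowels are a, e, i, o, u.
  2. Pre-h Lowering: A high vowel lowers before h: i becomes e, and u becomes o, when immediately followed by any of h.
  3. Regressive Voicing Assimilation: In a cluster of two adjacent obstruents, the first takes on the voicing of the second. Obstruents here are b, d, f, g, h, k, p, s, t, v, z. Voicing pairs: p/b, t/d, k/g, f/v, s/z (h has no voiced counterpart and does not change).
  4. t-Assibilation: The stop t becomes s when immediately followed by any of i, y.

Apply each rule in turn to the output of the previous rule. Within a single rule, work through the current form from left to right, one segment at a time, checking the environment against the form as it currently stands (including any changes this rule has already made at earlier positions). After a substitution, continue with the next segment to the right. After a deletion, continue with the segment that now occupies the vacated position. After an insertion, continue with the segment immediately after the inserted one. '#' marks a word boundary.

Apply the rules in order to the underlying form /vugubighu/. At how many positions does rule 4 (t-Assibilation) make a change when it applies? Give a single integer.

0

1 Intervocalic Lenition: [vugubighu] → [vuhuvighu]
2 Pre-h Lowering: [vuhuvighu] → [vohuvighu]
3 Regressive Voicing Assimilation: [vohuvighu] → [vohuvikhu]
4 t-Assibilation: no change — [vohuvikhu]
Rule 4 changed 0 position(s).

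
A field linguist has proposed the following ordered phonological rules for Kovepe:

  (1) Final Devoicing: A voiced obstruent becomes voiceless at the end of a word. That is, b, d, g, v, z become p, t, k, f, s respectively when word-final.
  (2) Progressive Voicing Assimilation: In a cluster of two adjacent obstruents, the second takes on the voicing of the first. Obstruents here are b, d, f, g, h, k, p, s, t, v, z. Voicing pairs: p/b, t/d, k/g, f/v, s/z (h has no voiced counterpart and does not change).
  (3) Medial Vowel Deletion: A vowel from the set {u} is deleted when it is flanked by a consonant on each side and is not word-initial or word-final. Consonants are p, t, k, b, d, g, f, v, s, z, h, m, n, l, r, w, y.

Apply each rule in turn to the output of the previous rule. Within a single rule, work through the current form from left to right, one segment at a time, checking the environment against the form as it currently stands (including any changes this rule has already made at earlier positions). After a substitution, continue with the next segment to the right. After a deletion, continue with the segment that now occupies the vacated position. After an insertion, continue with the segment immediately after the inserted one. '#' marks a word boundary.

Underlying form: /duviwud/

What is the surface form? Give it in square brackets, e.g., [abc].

[dviwt]

(1) Final Devoicing: [duviwud] → [duviwut]
(2) Progressive Voicing Assimilation: no change — [duviwut]
(3) Medial Vowel Deletion: [duviwut] → [dviwt]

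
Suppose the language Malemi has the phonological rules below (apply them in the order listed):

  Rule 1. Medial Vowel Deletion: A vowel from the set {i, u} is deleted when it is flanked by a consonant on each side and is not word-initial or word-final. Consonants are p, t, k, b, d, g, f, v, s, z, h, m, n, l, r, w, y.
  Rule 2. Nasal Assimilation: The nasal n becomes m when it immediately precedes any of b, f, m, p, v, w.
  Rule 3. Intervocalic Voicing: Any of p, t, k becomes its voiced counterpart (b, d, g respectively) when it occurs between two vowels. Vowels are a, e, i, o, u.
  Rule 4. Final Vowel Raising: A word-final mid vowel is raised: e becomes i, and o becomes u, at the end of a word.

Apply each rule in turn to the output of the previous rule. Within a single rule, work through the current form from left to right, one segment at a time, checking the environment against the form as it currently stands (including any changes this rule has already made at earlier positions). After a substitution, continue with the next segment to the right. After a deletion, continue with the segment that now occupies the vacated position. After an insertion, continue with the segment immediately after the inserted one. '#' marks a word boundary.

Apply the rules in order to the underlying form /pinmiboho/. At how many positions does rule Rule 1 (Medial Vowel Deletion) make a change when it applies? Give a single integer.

Rule 1 Medial Vowel Deletion: [pinmiboho] → [pnmboho]
Rule 2 Nasal Assimilation: [pnmboho] → [pmmboho]
Rule 3 Intervocalic Voicing: no change — [pmmboho]
Rule 4 Final Vowel Raising: [pmmboho] → [pmmbohu]
Rule Rule 1 changed 2 position(s).

2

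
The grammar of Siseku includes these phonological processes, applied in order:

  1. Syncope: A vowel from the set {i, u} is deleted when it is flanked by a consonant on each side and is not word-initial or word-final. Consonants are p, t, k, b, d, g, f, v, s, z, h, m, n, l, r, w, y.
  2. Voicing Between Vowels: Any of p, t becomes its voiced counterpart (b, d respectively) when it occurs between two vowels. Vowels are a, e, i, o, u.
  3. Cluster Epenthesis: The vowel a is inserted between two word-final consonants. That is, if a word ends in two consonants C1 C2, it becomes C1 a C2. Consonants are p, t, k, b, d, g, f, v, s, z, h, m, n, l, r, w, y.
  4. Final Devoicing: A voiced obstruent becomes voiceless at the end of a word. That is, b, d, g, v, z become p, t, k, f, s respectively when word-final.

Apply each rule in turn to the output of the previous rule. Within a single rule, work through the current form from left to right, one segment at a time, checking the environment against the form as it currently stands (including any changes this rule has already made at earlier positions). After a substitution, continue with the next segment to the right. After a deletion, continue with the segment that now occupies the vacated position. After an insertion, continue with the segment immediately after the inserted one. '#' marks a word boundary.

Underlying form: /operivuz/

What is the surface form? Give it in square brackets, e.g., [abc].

1 Syncope: [operivuz] → [opervz]
2 Voicing Between Vowels: [opervz] → [obervz]
3 Cluster Epenthesis: [obervz] → [obervaz]
4 Final Devoicing: [obervaz] → [obervas]

[obervas]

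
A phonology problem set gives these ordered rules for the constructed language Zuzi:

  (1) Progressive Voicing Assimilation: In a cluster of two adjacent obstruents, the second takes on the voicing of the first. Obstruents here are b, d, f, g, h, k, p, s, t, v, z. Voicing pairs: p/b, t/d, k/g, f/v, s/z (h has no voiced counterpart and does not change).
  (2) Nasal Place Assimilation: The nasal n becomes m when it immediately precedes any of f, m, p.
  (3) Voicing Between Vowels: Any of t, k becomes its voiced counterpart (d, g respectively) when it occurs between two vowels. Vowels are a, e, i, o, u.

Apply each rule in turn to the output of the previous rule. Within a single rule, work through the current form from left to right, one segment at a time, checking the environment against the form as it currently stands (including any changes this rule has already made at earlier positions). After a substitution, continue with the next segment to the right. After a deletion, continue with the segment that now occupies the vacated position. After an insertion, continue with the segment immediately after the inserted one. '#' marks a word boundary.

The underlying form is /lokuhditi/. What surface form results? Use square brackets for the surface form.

[loguhtidi]

(1) Progressive Voicing Assimilation: [lokuhditi] → [lokuhtiti]
(2) Nasal Place Assimilation: no change — [lokuhtiti]
(3) Voicing Between Vowels: [lokuhtiti] → [loguhtidi]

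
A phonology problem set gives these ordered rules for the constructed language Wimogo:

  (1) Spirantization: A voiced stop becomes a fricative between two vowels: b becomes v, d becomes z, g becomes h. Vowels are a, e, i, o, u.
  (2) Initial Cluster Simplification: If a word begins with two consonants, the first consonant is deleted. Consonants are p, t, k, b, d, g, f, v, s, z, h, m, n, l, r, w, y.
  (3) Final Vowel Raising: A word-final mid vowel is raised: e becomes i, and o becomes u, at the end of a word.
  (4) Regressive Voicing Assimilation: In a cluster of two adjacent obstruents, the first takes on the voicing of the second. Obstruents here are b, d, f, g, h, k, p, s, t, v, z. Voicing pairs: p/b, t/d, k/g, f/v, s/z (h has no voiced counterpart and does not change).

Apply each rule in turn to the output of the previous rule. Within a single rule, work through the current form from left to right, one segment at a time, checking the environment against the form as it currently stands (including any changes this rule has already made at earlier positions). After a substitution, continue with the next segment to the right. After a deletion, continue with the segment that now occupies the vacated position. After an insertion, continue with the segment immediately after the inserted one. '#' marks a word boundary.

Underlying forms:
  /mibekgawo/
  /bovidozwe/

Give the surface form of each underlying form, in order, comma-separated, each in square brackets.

[miveggawu], [bovizozwi]

/mibekgawo/:
  (1) Spirantization: [mibekgawo] → [mivekgawo]
  (2) Initial Cluster Simplification: no change — [mivekgawo]
  (3) Final Vowel Raising: [mivekgawo] → [mivekgawu]
  (4) Regressive Voicing Assimilation: [mivekgawu] → [miveggawu]
/bovidozwe/:
  (1) Spirantization: [bovidozwe] → [bovizozwe]
  (2) Initial Cluster Simplification: no change — [bovizozwe]
  (3) Final Vowel Raising: [bovizozwe] → [bovizozwi]
  (4) Regressive Voicing Assimilation: no change — [bovizozwi]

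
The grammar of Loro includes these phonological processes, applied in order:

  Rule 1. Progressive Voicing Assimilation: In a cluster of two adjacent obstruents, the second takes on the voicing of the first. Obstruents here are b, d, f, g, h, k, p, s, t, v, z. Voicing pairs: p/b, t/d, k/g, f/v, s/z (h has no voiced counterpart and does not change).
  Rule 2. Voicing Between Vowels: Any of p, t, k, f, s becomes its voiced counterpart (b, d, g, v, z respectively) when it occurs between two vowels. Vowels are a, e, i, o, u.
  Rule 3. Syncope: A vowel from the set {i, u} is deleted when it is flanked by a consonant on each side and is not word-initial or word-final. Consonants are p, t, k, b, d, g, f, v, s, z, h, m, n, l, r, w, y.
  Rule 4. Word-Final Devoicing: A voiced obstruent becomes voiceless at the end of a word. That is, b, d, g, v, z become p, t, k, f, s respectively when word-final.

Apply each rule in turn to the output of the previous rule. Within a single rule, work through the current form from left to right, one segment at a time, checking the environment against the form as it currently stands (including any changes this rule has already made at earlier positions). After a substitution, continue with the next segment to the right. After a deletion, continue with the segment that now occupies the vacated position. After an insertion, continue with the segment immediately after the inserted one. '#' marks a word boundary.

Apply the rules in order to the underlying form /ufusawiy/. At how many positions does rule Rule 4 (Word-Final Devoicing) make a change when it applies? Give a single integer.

Rule 1 Progressive Voicing Assimilation: no change — [ufusawiy]
Rule 2 Voicing Between Vowels: [ufusawiy] → [uvuzawiy]
Rule 3 Syncope: [uvuzawiy] → [uvzawy]
Rule 4 Word-Final Devoicing: no change — [uvzawy]
Rule Rule 4 changed 0 position(s).

0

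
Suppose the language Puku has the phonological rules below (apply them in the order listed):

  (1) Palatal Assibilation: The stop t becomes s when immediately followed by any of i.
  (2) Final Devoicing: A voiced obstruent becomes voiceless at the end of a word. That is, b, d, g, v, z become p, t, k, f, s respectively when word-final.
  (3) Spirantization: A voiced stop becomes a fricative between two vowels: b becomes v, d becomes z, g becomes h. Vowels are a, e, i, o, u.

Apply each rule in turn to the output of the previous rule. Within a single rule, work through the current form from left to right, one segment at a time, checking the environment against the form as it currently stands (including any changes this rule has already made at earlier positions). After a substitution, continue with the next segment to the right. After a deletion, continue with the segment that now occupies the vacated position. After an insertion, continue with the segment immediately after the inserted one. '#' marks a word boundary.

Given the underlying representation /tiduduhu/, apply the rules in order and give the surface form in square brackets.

[sizuzuhu]

(1) Palatal Assibilation: [tiduduhu] → [siduduhu]
(2) Final Devoicing: no change — [siduduhu]
(3) Spirantization: [siduduhu] → [sizuzuhu]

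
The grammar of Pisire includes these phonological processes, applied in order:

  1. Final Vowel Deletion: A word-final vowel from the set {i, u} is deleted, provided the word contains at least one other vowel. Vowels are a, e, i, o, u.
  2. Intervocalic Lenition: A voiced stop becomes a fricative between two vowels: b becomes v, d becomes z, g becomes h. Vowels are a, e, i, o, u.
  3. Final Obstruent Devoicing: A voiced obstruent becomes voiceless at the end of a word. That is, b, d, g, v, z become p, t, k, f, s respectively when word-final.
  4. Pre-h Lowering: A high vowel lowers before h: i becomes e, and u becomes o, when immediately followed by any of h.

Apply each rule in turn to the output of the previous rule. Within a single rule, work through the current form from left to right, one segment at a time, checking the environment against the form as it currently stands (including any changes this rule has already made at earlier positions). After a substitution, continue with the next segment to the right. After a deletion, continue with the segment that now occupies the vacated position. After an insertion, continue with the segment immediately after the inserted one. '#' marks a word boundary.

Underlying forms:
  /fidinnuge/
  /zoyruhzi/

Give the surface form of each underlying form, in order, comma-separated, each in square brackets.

/fidinnuge/:
  1 Final Vowel Deletion: no change — [fidinnuge]
  2 Intervocalic Lenition: [fidinnuge] → [fizinnuhe]
  3 Final Obstruent Devoicing: no change — [fizinnuhe]
  4 Pre-h Lowering: [fizinnuhe] → [fizinnohe]
/zoyruhzi/:
  1 Final Vowel Deletion: [zoyruhzi] → [zoyruhz]
  2 Intervocalic Lenition: no change — [zoyruhz]
  3 Final Obstruent Devoicing: [zoyruhz] → [zoyruhs]
  4 Pre-h Lowering: [zoyruhs] → [zoyrohs]

[fizinnohe], [zoyrohs]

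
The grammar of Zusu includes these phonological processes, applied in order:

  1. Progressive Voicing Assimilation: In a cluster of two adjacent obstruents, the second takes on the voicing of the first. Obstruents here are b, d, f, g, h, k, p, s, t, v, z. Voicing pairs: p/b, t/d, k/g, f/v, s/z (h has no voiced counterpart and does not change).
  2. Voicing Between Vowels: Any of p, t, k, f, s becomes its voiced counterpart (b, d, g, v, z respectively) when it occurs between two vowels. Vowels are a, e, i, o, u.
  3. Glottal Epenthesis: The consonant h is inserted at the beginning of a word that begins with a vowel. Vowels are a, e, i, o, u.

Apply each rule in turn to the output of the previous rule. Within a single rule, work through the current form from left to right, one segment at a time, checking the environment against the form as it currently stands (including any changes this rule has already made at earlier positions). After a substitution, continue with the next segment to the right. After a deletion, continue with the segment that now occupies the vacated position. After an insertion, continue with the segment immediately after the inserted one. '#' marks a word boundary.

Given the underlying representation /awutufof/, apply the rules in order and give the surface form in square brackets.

[hawuduvof]

1 Progressive Voicing Assimilation: no change — [awutufof]
2 Voicing Between Vowels: [awutufof] → [awuduvof]
3 Glottal Epenthesis: [awuduvof] → [hawuduvof]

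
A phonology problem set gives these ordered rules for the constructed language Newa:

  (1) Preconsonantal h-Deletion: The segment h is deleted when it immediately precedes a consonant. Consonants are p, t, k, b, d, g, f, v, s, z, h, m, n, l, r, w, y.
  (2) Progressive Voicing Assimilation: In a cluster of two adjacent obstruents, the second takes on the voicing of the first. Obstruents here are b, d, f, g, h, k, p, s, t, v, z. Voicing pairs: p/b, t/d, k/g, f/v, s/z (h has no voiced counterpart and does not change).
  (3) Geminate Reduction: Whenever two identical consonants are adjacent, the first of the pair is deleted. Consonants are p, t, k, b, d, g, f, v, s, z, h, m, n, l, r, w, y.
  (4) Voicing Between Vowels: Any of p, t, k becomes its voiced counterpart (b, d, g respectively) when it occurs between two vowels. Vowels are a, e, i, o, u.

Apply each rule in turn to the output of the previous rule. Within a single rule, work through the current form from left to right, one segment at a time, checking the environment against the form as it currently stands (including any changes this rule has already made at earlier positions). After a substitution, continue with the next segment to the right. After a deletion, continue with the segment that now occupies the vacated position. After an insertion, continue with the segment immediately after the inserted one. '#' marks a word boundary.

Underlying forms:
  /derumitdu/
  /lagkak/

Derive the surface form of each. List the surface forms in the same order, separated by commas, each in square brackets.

/derumitdu/:
  (1) Preconsonantal h-Deletion: no change — [derumitdu]
  (2) Progressive Voicing Assimilation: [derumitdu] → [derumittu]
  (3) Geminate Reduction: [derumittu] → [derumitu]
  (4) Voicing Between Vowels: [derumitu] → [derumidu]
/lagkak/:
  (1) Preconsonantal h-Deletion: no change — [lagkak]
  (2) Progressive Voicing Assimilation: [lagkak] → [laggak]
  (3) Geminate Reduction: [laggak] → [lagak]
  (4) Voicing Between Vowels: no change — [lagak]

[derumidu], [lagak]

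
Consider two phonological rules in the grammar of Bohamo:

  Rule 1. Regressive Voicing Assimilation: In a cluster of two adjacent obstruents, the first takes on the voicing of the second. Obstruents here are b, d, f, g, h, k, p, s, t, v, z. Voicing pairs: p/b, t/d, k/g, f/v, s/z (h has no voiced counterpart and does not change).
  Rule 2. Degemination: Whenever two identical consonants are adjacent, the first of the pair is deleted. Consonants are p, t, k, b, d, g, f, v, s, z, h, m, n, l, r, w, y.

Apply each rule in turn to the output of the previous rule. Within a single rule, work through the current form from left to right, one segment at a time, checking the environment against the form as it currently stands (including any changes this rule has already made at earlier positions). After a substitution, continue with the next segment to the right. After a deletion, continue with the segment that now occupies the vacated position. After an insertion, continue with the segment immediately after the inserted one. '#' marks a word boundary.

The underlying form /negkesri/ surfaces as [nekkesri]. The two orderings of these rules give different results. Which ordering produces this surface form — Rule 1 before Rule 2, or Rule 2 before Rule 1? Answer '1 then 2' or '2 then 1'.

Order 1 then 2:
  1 Regressive Voicing Assimilation: [negkesri] → [nekkesri]
  2 Degemination: [nekkesri] → [nekesri]
  result: [nekesri]
Order 2 then 1:
  2 Degemination: no change — [negkesri]
  1 Regressive Voicing Assimilation: [negkesri] → [nekkesri]
  result: [nekkesri]

2 then 1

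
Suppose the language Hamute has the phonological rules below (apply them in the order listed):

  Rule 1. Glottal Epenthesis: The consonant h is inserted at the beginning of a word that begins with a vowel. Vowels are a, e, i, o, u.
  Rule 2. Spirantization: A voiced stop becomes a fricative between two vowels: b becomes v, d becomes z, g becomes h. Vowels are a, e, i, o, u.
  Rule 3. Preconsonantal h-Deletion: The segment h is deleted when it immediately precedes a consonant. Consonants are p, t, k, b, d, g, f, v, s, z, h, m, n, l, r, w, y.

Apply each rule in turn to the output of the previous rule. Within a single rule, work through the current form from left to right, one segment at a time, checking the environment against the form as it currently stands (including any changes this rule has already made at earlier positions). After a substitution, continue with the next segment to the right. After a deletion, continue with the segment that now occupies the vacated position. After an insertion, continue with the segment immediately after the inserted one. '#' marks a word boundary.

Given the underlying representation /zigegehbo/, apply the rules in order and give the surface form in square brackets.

Rule 1 Glottal Epenthesis: no change — [zigegehbo]
Rule 2 Spirantization: [zigegehbo] → [zihehehbo]
Rule 3 Preconsonantal h-Deletion: [zihehehbo] → [zihehebo]

[zihehebo]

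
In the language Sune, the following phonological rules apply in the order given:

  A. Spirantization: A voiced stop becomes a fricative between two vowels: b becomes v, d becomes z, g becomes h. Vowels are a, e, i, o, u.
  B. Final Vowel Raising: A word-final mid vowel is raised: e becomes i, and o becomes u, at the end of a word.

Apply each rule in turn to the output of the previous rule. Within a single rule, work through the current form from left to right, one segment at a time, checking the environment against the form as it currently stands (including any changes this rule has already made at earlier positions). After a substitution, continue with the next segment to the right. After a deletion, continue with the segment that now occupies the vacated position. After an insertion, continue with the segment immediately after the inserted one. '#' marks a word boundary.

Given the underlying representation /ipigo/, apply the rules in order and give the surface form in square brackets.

[ipihu]

A Spirantization: [ipigo] → [ipiho]
B Final Vowel Raising: [ipiho] → [ipihu]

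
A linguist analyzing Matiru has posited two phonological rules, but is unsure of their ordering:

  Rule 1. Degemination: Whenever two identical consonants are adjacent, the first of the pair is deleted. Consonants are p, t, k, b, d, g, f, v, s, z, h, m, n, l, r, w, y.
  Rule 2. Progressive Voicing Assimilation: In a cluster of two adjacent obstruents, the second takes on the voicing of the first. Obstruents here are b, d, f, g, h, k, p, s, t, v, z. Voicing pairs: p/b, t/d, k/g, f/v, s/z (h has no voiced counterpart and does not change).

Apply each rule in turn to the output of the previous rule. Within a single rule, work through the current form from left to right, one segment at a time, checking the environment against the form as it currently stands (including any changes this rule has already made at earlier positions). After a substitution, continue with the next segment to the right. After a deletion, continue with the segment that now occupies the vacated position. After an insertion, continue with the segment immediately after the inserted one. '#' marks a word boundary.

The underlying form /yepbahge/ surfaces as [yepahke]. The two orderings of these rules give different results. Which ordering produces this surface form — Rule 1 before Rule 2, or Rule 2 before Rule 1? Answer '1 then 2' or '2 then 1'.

Order 1 then 2:
  1 Degemination: no change — [yepbahge]
  2 Progressive Voicing Assimilation: [yepbahge] → [yeppahke]
  result: [yeppahke]
Order 2 then 1:
  2 Progressive Voicing Assimilation: [yepbahge] → [yeppahke]
  1 Degemination: [yeppahke] → [yepahke]
  result: [yepahke]

2 then 1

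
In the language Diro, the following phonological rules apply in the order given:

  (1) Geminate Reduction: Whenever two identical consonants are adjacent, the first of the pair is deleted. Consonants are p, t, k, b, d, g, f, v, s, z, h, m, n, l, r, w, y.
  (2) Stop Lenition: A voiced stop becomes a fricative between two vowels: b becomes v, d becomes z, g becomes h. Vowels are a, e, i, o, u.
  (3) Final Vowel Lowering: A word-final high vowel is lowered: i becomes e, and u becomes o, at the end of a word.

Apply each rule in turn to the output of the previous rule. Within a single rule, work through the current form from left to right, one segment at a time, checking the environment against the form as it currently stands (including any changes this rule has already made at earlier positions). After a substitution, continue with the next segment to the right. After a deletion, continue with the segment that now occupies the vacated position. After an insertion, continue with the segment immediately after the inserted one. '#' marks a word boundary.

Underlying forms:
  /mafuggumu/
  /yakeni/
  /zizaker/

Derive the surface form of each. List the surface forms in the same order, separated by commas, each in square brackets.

/mafuggumu/:
  (1) Geminate Reduction: [mafuggumu] → [mafugumu]
  (2) Stop Lenition: [mafugumu] → [mafuhumu]
  (3) Final Vowel Lowering: [mafuhumu] → [mafuhumo]
/yakeni/:
  (1) Geminate Reduction: no change — [yakeni]
  (2) Stop Lenition: no change — [yakeni]
  (3) Final Vowel Lowering: [yakeni] → [yakene]
/zizaker/:
  (1) Geminate Reduction: no change — [zizaker]
  (2) Stop Lenition: no change — [zizaker]
  (3) Final Vowel Lowering: no change — [zizaker]

[mafuhumo], [yakene], [zizaker]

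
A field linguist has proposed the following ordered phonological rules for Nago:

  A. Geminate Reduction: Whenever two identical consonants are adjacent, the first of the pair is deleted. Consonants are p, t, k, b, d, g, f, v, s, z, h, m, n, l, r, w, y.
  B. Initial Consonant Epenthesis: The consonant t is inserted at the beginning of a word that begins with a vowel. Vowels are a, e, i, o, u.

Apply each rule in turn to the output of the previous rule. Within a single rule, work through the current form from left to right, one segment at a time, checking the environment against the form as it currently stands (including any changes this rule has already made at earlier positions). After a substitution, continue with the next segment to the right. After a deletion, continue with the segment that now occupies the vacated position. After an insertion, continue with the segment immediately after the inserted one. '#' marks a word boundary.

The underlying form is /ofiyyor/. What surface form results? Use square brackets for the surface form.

[tofiyor]

A Geminate Reduction: [ofiyyor] → [ofiyor]
B Initial Consonant Epenthesis: [ofiyor] → [tofiyor]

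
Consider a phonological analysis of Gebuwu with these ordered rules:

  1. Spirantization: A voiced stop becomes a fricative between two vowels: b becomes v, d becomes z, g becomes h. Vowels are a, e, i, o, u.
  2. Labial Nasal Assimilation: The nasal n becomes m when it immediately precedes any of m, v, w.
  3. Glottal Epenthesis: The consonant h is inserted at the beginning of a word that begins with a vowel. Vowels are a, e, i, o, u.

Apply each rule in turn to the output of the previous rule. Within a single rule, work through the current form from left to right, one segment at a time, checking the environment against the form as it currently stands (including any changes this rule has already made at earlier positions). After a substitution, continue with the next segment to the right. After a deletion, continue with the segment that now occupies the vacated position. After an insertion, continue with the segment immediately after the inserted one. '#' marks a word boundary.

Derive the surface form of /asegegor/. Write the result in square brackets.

1 Spirantization: [asegegor] → [asehehor]
2 Labial Nasal Assimilation: no change — [asehehor]
3 Glottal Epenthesis: [asehehor] → [hasehehor]

[hasehehor]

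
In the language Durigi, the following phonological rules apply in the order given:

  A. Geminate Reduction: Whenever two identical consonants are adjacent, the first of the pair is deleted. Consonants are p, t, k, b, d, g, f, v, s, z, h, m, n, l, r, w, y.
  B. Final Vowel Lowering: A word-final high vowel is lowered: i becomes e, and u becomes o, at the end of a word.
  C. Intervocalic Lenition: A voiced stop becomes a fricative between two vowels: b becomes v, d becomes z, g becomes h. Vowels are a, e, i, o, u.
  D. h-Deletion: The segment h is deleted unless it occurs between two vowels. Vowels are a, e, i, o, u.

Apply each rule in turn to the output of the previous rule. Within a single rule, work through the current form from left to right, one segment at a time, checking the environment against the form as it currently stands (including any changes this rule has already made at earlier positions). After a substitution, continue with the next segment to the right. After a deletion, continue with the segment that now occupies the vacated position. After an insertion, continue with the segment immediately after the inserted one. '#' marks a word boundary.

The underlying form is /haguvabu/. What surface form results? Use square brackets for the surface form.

[ahuvavo]

A Geminate Reduction: no change — [haguvabu]
B Final Vowel Lowering: [haguvabu] → [haguvabo]
C Intervocalic Lenition: [haguvabo] → [hahuvavo]
D h-Deletion: [hahuvavo] → [ahuvavo]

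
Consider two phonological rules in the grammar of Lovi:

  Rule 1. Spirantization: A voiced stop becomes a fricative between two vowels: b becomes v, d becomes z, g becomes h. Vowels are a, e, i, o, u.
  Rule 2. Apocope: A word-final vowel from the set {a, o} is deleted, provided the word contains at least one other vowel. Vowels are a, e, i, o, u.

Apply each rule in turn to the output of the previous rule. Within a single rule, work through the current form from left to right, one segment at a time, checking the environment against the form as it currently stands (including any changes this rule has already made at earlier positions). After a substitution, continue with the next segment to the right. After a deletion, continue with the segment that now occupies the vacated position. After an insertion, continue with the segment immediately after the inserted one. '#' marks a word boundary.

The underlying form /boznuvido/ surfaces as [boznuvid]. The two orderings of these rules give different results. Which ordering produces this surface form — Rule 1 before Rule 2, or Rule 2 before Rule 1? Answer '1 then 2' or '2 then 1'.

Order 1 then 2:
  1 Spirantization: [boznuvido] → [boznuvizo]
  2 Apocope: [boznuvizo] → [boznuviz]
  result: [boznuviz]
Order 2 then 1:
  2 Apocope: [boznuvido] → [boznuvid]
  1 Spirantization: no change — [boznuvid]
  result: [boznuvid]

2 then 1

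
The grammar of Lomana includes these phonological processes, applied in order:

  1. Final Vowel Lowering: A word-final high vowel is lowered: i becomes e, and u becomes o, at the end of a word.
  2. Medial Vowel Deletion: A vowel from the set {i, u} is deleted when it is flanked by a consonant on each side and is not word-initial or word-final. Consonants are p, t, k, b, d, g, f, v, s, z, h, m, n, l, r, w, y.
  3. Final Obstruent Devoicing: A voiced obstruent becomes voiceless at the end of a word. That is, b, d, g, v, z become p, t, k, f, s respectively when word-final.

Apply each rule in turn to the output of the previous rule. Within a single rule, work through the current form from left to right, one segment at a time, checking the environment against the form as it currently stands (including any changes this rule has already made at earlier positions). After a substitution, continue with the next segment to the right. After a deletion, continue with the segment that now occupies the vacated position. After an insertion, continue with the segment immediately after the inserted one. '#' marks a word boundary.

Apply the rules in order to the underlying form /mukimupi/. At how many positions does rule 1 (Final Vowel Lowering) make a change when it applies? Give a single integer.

1 Final Vowel Lowering: [mukimupi] → [mukimupe]
2 Medial Vowel Deletion: [mukimupe] → [mkmpe]
3 Final Obstruent Devoicing: no change — [mkmpe]
Rule 1 changed 1 position(s).

1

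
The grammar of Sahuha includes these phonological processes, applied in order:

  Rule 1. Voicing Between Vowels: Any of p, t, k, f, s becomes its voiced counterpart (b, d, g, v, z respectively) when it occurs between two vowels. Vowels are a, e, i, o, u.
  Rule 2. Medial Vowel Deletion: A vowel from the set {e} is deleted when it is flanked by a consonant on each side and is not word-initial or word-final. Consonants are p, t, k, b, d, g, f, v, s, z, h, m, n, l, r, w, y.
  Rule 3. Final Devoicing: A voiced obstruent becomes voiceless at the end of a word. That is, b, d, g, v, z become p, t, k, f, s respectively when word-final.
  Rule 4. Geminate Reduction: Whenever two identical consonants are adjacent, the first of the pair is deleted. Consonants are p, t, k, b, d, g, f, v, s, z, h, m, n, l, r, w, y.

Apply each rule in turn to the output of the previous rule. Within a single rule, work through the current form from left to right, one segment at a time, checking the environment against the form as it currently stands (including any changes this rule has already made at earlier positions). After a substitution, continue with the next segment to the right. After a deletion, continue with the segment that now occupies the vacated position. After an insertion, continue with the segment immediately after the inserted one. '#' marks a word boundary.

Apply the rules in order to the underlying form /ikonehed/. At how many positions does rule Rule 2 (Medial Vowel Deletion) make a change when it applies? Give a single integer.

2

Rule 1 Voicing Between Vowels: [ikonehed] → [igonehed]
Rule 2 Medial Vowel Deletion: [igonehed] → [igonhd]
Rule 3 Final Devoicing: [igonhd] → [igonht]
Rule 4 Geminate Reduction: no change — [igonht]
Rule Rule 2 changed 2 position(s).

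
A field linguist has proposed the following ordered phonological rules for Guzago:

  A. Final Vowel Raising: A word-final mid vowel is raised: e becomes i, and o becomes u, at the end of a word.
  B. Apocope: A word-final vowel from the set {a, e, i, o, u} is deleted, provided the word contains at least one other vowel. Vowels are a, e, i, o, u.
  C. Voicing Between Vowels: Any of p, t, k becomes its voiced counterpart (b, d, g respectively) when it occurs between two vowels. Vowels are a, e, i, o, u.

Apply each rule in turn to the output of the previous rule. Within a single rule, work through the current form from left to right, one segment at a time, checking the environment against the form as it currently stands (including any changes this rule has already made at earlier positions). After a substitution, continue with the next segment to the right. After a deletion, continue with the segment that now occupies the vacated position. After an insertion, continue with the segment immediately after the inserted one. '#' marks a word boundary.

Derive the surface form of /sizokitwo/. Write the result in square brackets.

A Final Vowel Raising: [sizokitwo] → [sizokitwu]
B Apocope: [sizokitwu] → [sizokitw]
C Voicing Between Vowels: [sizokitw] → [sizogitw]

[sizogitw]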